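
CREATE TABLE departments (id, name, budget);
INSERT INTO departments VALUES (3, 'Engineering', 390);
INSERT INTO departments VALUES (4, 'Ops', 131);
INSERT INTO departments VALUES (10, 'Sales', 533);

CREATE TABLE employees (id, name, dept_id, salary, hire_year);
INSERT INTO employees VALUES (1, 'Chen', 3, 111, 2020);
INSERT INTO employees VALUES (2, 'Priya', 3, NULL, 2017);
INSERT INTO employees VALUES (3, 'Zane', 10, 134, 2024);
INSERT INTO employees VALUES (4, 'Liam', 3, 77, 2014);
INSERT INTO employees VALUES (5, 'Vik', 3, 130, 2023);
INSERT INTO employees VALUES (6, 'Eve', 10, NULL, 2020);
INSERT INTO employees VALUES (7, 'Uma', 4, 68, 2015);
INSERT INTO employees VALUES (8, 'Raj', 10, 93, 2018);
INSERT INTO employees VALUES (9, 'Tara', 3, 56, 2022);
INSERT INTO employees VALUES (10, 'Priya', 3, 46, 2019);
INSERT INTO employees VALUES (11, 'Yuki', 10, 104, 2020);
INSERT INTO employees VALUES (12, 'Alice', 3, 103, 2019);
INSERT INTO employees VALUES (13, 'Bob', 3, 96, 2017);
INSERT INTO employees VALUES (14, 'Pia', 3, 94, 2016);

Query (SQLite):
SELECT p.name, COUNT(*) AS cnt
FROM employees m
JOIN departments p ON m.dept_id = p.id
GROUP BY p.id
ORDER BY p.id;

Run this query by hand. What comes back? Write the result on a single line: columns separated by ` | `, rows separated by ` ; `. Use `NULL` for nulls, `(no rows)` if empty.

Join each employees row to its departments via dept_id.
Group joined rows by departments.id; compute COUNT(*) per group.
  3: ids {1, 2, 4, 5, 9, 10, 12, 13, 14} → COUNT(*)=9
  4: ids {7} → COUNT(*)=1
  10: ids {3, 6, 8, 11} → COUNT(*)=4

Engineering | 9 ; Ops | 1 ; Sales | 4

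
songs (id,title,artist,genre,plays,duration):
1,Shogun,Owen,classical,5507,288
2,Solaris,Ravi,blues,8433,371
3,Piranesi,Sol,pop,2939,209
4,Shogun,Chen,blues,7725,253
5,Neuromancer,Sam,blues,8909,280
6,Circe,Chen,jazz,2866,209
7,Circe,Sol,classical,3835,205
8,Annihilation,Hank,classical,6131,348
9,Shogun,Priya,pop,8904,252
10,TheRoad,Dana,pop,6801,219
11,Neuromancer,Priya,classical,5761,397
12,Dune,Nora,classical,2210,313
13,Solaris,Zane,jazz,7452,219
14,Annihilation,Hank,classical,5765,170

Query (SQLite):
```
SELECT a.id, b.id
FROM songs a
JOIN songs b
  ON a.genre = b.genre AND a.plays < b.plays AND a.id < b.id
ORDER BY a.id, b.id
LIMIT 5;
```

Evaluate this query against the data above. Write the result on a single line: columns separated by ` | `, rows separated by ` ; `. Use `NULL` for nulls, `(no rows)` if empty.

Pairs (a,b) with same genre, a.plays < b.plays, a.id < b.id.
genre groups: blues:{2,4,5} classical:{1,7,8,11,12,14} jazz:{6,13} pop:{3,9,10}
Ordered by (a.id, b.id); first 5.

1 | 8 ; 1 | 11 ; 1 | 14 ; 2 | 5 ; 3 | 9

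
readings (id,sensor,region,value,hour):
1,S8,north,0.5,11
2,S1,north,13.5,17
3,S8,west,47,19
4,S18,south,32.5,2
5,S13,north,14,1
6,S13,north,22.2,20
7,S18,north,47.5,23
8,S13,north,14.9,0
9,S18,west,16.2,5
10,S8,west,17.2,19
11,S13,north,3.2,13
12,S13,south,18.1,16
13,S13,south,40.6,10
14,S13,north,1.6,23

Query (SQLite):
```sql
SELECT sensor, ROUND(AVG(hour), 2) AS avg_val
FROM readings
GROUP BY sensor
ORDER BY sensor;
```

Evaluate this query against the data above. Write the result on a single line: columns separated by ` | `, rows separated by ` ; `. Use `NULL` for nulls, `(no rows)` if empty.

S1 | 17 ; S13 | 11.86 ; S18 | 10 ; S8 | 16.33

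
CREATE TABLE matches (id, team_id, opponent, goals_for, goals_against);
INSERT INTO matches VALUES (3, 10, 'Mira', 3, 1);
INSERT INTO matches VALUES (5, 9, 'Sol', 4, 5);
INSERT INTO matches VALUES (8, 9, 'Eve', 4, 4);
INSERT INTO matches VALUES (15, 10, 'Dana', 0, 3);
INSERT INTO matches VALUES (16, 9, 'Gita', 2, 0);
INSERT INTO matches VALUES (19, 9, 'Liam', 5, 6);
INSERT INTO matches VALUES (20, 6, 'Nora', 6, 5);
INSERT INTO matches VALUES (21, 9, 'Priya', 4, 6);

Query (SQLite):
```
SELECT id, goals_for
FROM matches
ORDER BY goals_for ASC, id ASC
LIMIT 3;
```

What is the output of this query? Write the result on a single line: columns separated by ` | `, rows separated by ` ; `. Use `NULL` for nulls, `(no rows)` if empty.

15 | 0 ; 16 | 2 ; 3 | 3

Sort by goals_for asc, tiebreak id asc: (0, id=15), (2, id=16), (3, id=3), (4, id=5), (4, id=8), (4, id=21) …. Take first 3.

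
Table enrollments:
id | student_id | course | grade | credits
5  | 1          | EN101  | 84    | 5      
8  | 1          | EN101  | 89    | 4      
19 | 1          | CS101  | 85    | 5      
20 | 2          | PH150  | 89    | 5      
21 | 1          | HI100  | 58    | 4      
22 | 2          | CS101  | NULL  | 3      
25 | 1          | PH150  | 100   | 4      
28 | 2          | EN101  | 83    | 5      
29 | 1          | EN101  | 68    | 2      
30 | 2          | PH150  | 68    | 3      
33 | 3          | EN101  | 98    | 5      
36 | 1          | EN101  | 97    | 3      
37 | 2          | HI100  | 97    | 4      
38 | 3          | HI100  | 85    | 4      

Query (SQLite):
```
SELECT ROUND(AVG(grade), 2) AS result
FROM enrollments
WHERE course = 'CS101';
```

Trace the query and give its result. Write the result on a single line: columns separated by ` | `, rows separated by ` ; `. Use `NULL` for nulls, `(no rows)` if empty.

Rows where course='CS101' → grade values: [85, NULL].
AVG = 85 / 1 (rounded to 2 dp).

85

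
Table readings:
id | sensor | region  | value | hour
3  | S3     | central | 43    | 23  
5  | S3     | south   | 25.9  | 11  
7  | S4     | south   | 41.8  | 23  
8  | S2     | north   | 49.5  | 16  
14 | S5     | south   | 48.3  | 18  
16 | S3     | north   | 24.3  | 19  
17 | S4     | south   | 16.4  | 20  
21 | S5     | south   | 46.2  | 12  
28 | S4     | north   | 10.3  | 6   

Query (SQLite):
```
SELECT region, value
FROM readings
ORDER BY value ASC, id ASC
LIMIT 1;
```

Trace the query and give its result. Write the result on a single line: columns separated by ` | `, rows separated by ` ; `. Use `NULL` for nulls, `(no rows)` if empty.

north | 10.3

Sort by value asc, tiebreak id asc: (10.3, id=28), (16.4, id=17), (24.3, id=16), (25.9, id=5) …. Take first 1.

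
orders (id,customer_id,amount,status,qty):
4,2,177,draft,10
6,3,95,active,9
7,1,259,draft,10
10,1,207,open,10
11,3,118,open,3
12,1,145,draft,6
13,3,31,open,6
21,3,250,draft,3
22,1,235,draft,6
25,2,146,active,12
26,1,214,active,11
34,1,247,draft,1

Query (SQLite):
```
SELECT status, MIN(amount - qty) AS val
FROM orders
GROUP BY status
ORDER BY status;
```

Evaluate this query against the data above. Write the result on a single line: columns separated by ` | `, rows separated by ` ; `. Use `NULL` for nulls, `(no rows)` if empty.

active | 86 ; draft | 139 ; open | 25

For each row compute amount - qty.
Group by status; take MIN of the expression per group.
  active: ids {6, 25, 26} → MIN(amount - qty)=86
  draft: ids {4, 7, 12, 21, 22, 34} → MIN(amount - qty)=139
  open: ids {10, 11, 13} → MIN(amount - qty)=25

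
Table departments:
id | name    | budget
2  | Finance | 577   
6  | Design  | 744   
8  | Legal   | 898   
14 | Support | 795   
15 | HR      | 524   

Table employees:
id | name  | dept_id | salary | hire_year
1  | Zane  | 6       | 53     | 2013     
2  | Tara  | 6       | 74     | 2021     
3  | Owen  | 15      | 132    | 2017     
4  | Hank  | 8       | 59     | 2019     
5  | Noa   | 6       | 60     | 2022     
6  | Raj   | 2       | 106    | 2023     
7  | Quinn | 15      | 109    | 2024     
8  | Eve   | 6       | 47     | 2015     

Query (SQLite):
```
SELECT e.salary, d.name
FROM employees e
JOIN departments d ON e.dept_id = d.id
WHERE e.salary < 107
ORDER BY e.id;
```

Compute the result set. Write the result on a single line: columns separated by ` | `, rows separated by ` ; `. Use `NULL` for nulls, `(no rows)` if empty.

53 | Design ; 74 | Design ; 59 | Legal ; 60 | Design ; 106 | Finance ; 47 | Design

Each employees row matches the departments row where dept_id = departments.id.
Then keep rows with e.salary < 107.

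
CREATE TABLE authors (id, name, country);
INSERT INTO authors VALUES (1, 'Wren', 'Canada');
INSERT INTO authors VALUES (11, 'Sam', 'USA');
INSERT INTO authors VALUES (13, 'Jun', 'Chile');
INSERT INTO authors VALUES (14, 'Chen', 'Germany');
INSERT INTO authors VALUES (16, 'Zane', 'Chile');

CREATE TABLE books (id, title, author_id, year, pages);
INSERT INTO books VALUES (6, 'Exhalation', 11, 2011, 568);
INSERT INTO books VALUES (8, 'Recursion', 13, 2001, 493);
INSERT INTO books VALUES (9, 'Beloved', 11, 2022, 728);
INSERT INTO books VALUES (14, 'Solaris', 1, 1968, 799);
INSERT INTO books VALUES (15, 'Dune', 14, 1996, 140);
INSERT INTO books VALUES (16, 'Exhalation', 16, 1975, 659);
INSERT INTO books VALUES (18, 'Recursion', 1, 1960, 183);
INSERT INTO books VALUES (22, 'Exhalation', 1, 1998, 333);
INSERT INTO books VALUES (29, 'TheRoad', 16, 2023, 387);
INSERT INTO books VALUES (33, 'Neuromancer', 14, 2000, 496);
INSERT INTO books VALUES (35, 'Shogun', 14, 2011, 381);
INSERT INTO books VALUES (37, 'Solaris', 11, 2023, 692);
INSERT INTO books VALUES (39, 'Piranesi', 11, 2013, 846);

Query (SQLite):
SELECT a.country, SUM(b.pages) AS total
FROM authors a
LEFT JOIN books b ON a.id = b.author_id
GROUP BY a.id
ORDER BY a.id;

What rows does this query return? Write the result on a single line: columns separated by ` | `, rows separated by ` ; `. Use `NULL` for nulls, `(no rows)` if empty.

LEFT JOIN keeps every authors row; unmatched ones get NULL for books columns.
Group by authors.id and compute SUM(b.pages). SUM over an all-NULL group is NULL.
  1: ids {14, 18, 22} → SUM(b.pages)=1315
  11: ids {6, 9, 37, 39} → SUM(b.pages)=2834
  13: ids {8} → SUM(b.pages)=493
  14: ids {15, 33, 35} → SUM(b.pages)=1017
  16: ids {16, 29} → SUM(b.pages)=1046

Canada | 1315 ; USA | 2834 ; Chile | 493 ; Germany | 1017 ; Chile | 1046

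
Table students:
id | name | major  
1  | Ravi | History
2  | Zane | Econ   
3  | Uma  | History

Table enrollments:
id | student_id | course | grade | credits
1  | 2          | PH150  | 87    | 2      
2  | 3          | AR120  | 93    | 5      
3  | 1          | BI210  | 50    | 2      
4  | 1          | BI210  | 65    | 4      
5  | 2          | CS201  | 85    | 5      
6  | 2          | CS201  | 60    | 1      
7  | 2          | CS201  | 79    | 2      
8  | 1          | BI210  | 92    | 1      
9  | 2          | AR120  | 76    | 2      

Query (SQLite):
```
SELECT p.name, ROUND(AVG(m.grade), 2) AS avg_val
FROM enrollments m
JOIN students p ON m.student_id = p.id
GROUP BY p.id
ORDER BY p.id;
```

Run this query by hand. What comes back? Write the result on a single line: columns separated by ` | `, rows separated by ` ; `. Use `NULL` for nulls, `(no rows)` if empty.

Join each enrollments row to its students via student_id.
Group joined rows by students.id; compute ROUND(AVG(m.grade), 2) per group.
  1: ids {3, 4, 8} → ROUND(AVG(m.grade), 2)=69
  2: ids {1, 5, 6, 7, 9} → ROUND(AVG(m.grade), 2)=77.4
  3: ids {2} → ROUND(AVG(m.grade), 2)=93

Ravi | 69 ; Zane | 77.4 ; Uma | 93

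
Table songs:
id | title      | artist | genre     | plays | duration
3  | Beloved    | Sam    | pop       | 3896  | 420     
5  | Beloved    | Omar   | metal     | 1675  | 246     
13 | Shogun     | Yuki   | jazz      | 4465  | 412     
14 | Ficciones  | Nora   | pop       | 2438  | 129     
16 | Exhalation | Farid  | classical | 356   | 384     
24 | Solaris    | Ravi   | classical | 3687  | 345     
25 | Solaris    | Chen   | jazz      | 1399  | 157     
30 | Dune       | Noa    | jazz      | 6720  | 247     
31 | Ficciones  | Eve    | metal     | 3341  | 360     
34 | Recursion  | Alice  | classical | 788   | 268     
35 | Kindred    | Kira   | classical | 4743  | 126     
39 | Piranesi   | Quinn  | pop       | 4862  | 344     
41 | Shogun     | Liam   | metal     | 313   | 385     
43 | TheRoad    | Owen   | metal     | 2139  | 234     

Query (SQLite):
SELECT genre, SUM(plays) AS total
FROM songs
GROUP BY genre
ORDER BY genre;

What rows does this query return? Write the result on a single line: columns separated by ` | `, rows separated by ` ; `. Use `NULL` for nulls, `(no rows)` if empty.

classical | 9574 ; jazz | 12584 ; metal | 7468 ; pop | 11196

Partition songs by genre; compute SUM(plays) within each group.
  classical: ids {16, 24, 34, 35} → SUM(plays)=9574
  jazz: ids {13, 25, 30} → SUM(plays)=12584
  metal: ids {5, 31, 41, 43} → SUM(plays)=7468
  pop: ids {3, 14, 39} → SUM(plays)=11196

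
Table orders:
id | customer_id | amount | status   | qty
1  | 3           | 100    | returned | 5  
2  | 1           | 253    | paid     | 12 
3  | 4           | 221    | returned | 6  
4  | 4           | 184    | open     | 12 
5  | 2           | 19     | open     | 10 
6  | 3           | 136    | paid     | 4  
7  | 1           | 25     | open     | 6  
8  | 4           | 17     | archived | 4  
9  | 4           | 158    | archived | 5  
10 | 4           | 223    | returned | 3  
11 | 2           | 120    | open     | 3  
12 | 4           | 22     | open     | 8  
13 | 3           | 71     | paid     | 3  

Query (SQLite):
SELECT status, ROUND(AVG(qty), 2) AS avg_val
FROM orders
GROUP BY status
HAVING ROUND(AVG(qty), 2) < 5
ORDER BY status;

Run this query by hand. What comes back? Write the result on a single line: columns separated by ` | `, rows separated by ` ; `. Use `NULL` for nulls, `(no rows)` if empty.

archived | 4.5 ; returned | 4.67

Partition orders by status; compute ROUND(AVG(qty), 2) within each group.
HAVING: keep groups where ROUND(AVG(qty), 2) < 5.
  archived: ids {8, 9} → ROUND(AVG(qty), 2)=4.5
  open: ids {4, 5, 7, 11, 12} → ROUND(AVG(qty), 2)=7.8
  paid: ids {2, 6, 13} → ROUND(AVG(qty), 2)=6.33
  returned: ids {1, 3, 10} → ROUND(AVG(qty), 2)=4.67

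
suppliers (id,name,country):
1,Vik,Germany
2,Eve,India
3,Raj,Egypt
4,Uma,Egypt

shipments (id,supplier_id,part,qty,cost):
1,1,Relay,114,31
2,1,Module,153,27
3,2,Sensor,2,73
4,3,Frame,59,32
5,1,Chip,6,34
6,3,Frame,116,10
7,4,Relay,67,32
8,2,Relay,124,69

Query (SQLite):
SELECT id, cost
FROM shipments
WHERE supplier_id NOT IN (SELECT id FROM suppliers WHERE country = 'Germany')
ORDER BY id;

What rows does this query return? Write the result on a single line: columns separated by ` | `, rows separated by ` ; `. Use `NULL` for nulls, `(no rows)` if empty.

3 | 73 ; 4 | 32 ; 6 | 10 ; 7 | 32 ; 8 | 69

Inner query: suppliers.id where country = 'Germany'.
Outer: keep shipments rows whose supplier_id is not in that set.
Inner query → {1}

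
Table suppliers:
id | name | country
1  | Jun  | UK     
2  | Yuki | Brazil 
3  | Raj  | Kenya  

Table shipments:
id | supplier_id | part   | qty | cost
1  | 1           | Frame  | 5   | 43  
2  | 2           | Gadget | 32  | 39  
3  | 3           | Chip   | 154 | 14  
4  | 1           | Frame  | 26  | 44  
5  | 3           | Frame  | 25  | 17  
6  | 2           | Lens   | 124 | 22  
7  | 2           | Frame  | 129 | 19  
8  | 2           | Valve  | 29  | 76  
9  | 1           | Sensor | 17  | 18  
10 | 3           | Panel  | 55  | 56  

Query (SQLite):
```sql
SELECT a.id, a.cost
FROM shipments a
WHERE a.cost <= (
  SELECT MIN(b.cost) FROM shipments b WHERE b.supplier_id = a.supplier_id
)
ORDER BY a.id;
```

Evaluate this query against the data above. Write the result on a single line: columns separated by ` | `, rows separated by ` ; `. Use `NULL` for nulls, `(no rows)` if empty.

For each shipments row a, compute MIN(cost) over rows sharing a.supplier_id.
Keep row a if a.cost <= that per-group MIN.
  supplier_id=1: MIN(cost) = 18
  supplier_id=2: MIN(cost) = 19
  supplier_id=3: MIN(cost) = 14

3 | 14 ; 7 | 19 ; 9 | 18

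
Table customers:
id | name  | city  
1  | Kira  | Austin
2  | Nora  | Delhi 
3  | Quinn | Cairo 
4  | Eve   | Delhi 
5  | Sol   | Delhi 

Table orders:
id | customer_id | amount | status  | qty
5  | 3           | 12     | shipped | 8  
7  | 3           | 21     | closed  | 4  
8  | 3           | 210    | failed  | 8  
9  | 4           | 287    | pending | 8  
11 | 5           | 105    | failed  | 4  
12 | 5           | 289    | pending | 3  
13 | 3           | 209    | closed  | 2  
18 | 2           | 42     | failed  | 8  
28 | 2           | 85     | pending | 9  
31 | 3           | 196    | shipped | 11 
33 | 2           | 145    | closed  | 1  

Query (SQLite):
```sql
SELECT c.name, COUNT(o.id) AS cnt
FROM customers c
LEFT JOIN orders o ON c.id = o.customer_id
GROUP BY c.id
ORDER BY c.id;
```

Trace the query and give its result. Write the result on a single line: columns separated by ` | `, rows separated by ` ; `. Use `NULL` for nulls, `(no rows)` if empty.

Kira | 0 ; Nora | 3 ; Quinn | 5 ; Eve | 1 ; Sol | 2

LEFT JOIN keeps every customers row; unmatched ones get NULL for orders columns.
Group by customers.id and compute COUNT(o.id). COUNT(col) of an all-NULL group is 0.
  1: ids {—} → COUNT(o.id)=0
  2: ids {18, 28, 33} → COUNT(o.id)=3
  3: ids {5, 7, 8, 13, 31} → COUNT(o.id)=5
  4: ids {9} → COUNT(o.id)=1
  5: ids {11, 12} → COUNT(o.id)=2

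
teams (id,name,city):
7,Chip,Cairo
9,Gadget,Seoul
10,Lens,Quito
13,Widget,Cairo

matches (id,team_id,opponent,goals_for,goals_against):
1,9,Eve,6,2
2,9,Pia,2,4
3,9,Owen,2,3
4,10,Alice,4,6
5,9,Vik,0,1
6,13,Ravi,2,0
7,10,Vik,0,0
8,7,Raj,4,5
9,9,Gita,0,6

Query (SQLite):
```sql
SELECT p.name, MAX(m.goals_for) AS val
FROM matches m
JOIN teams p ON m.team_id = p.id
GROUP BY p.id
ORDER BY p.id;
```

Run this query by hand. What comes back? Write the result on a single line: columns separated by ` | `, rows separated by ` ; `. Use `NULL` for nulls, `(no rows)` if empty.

Join each matches row to its teams via team_id.
Group joined rows by teams.id; compute MAX(m.goals_for) per group.
  7: ids {8} → MAX(m.goals_for)=4
  9: ids {1, 2, 3, 5, 9} → MAX(m.goals_for)=6
  10: ids {4, 7} → MAX(m.goals_for)=4
  13: ids {6} → MAX(m.goals_for)=2

Chip | 4 ; Gadget | 6 ; Lens | 4 ; Widget | 2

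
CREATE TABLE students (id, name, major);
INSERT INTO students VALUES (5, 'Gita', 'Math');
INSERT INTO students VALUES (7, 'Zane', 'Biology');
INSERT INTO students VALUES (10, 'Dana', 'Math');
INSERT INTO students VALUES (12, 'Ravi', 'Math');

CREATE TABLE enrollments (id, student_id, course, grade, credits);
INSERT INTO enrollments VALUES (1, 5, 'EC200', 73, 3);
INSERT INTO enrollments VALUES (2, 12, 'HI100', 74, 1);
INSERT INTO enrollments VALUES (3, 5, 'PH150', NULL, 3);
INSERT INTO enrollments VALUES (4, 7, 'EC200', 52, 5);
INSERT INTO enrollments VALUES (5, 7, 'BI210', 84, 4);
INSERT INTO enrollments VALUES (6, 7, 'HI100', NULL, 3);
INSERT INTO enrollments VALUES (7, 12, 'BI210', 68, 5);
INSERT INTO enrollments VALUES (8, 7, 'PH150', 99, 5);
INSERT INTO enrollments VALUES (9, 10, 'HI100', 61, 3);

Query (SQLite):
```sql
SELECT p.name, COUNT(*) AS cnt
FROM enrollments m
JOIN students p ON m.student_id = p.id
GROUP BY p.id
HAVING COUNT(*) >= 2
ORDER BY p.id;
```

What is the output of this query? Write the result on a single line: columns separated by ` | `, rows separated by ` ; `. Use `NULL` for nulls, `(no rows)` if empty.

Join each enrollments row to its students via student_id.
Group joined rows by students.id; compute COUNT(*) per group.
HAVING: keep groups with count ≥ 2.
  5: ids {1, 3} → COUNT(*)=2
  7: ids {4, 5, 6, 8} → COUNT(*)=4
  10: ids {9} → COUNT(*)=1
  12: ids {2, 7} → COUNT(*)=2

Gita | 2 ; Zane | 4 ; Ravi | 2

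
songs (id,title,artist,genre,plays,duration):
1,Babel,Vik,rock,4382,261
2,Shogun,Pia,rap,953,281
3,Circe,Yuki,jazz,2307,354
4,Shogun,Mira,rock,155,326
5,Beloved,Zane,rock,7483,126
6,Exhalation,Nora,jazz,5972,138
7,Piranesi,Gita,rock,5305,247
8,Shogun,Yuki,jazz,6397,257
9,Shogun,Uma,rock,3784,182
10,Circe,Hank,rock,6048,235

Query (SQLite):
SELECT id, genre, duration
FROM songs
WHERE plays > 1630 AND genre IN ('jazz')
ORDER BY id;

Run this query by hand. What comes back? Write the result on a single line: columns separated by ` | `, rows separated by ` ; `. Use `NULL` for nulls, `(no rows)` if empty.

3 | jazz | 354 ; 6 | jazz | 138 ; 8 | jazz | 257

plays > 1630: ids {1, 3, 5, 6, 7, 8, 9, 10}
genre IN ('jazz'): ids {3, 6, 8}
Combine with AND.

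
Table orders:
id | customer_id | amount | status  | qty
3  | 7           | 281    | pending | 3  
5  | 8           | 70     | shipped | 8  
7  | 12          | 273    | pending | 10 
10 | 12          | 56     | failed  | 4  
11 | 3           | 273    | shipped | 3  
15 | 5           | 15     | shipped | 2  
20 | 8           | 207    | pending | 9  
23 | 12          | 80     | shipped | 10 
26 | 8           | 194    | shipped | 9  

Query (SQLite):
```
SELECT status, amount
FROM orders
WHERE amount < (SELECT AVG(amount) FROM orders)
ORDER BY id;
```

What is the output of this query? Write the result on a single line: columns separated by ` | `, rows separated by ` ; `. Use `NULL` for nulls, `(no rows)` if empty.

shipped | 70 ; failed | 56 ; shipped | 15 ; shipped | 80

Scalar subquery: AVG(amount) over all orders rows = 161.0.
Keep rows where amount < that value.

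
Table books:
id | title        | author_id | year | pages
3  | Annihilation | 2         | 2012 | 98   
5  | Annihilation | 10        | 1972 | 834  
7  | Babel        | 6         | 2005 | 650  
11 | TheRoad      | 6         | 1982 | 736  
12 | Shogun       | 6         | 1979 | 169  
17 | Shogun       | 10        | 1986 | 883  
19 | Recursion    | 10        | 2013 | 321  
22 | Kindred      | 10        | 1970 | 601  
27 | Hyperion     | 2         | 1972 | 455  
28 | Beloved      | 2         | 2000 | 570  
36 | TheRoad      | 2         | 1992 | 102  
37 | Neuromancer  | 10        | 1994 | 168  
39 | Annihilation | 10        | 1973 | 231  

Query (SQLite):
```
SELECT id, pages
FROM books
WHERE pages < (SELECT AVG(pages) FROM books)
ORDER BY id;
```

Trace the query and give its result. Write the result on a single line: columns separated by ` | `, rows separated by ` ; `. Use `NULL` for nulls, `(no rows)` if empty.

Scalar subquery: AVG(pages) over all books rows = 447.538462 (≈; comparison uses full precision).
Keep rows where pages < that value.

3 | 98 ; 12 | 169 ; 19 | 321 ; 36 | 102 ; 37 | 168 ; 39 | 231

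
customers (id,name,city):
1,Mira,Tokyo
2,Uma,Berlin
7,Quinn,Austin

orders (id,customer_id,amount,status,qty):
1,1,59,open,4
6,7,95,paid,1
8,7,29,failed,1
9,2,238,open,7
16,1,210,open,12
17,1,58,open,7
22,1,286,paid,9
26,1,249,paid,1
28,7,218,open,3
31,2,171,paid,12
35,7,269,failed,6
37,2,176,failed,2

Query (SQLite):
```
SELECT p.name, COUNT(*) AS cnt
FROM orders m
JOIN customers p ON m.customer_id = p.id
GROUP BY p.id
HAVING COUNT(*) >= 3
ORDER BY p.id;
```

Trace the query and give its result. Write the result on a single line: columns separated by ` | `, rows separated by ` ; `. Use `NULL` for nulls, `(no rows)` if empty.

Mira | 5 ; Uma | 3 ; Quinn | 4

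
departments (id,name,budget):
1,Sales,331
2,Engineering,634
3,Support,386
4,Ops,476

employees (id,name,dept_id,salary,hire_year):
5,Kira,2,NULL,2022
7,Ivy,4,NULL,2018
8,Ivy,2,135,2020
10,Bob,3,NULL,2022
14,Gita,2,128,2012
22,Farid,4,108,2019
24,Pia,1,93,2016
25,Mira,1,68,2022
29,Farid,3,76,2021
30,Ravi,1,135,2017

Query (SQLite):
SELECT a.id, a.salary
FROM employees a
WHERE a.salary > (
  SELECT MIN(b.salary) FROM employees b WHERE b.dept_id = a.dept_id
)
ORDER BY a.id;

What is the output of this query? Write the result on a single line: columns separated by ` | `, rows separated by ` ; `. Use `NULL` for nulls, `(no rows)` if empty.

8 | 135 ; 24 | 93 ; 30 | 135

For each employees row a, compute MIN(salary) over rows sharing a.dept_id.
Keep row a if a.salary > that per-group MIN.
  dept_id=1: MIN(salary) = 68
  dept_id=2: MIN(salary) = 128
  dept_id=3: MIN(salary) = 76
  dept_id=4: MIN(salary) = 108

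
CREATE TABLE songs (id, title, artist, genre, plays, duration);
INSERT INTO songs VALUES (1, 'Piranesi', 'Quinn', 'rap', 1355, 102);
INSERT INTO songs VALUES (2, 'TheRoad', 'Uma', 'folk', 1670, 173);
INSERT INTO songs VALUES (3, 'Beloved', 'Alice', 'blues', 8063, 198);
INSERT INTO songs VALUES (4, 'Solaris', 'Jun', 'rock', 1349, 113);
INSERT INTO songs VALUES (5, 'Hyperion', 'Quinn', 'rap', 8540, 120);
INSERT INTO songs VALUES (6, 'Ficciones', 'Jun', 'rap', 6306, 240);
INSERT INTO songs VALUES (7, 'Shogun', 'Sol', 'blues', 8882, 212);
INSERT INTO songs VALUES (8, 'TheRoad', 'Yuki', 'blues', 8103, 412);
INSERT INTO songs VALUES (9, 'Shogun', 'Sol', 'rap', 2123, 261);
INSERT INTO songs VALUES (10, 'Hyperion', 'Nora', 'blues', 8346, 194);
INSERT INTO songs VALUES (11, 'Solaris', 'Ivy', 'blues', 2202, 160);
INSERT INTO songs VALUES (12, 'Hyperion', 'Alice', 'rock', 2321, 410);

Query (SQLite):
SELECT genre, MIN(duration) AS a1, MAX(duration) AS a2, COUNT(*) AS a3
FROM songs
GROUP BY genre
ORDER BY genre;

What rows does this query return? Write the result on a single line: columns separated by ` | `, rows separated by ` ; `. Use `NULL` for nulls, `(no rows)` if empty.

blues | 160 | 412 | 5 ; folk | 173 | 173 | 1 ; rap | 102 | 261 | 4 ; rock | 113 | 410 | 2

Group songs by genre.
Per group compute: MIN(duration), MAX(duration), COUNT(*).
  blues: ids {3, 7, 8, 10, 11} → MIN(duration)=160, MAX(duration)=412, COUNT(*)=5
  folk: ids {2} → MIN(duration)=173, MAX(duration)=173, COUNT(*)=1
  rap: ids {1, 5, 6, 9} → MIN(duration)=102, MAX(duration)=261, COUNT(*)=4
  rock: ids {4, 12} → MIN(duration)=113, MAX(duration)=410, COUNT(*)=2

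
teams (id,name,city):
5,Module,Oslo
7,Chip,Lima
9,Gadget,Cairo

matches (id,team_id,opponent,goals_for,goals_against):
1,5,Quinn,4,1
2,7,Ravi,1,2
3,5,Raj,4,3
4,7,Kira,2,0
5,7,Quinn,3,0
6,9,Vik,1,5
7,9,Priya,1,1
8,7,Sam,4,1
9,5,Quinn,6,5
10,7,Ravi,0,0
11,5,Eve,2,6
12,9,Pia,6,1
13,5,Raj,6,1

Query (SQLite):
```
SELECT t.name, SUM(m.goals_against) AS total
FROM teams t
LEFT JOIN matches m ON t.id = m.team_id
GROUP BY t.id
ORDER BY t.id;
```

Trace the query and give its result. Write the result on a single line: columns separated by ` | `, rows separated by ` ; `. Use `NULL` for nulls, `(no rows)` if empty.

LEFT JOIN keeps every teams row; unmatched ones get NULL for matches columns.
Group by teams.id and compute SUM(m.goals_against). SUM over an all-NULL group is NULL.
  5: ids {1, 3, 9, 11, 13} → SUM(m.goals_against)=16
  7: ids {2, 4, 5, 8, 10} → SUM(m.goals_against)=3
  9: ids {6, 7, 12} → SUM(m.goals_against)=7

Module | 16 ; Chip | 3 ; Gadget | 7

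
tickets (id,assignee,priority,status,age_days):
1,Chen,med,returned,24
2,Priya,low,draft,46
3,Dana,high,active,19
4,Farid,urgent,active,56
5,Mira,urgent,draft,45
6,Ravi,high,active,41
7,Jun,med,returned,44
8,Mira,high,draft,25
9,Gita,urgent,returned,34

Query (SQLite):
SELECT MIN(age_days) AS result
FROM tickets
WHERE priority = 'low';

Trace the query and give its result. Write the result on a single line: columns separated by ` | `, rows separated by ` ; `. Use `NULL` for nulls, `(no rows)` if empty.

Rows where priority='low' → age_days values: [46].
MIN of non-NULL values = 46.

46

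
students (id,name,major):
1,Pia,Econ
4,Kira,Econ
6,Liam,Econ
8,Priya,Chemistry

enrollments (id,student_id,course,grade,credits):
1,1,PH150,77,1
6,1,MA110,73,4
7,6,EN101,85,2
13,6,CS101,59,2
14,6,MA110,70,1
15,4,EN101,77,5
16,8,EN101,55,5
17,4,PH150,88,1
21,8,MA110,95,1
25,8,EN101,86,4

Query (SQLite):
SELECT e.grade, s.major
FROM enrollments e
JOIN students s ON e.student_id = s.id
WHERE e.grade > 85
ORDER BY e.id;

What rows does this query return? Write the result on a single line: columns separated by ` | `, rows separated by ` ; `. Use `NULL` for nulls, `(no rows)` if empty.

88 | Econ ; 95 | Chemistry ; 86 | Chemistry

Each enrollments row matches the students row where student_id = students.id.
Then keep rows with e.grade > 85.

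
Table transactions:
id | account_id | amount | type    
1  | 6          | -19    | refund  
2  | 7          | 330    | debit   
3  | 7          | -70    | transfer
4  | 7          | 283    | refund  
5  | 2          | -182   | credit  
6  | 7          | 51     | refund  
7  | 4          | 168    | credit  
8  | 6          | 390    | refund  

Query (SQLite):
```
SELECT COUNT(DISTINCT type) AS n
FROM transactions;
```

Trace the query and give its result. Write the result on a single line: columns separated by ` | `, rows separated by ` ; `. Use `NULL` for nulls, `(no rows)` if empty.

Count distinct non-NULL type values.

4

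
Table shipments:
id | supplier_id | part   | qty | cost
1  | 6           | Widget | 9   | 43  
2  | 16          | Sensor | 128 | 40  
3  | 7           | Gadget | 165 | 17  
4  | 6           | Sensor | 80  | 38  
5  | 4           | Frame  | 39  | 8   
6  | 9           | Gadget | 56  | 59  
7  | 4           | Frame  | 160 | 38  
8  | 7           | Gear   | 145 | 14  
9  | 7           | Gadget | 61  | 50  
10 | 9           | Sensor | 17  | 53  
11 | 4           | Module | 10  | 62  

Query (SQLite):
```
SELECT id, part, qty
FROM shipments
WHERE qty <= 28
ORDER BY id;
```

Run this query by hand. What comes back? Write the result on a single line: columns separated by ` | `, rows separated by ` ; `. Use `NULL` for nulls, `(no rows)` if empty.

qty <= 28: ids {1, 10, 11}

1 | Widget | 9 ; 10 | Sensor | 17 ; 11 | Module | 10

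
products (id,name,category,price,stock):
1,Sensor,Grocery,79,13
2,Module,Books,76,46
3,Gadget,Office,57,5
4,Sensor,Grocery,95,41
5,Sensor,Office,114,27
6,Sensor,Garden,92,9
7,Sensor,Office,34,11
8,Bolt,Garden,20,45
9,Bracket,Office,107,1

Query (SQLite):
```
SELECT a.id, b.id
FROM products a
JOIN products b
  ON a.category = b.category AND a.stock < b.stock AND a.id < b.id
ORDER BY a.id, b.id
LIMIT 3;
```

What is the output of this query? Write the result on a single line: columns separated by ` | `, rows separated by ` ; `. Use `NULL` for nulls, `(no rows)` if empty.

1 | 4 ; 3 | 5 ; 3 | 7

Pairs (a,b) with same category, a.stock < b.stock, a.id < b.id.
category groups: Books:{2} Garden:{6,8} Grocery:{1,4} Office:{3,5,7,9}
Ordered by (a.id, b.id); first 3.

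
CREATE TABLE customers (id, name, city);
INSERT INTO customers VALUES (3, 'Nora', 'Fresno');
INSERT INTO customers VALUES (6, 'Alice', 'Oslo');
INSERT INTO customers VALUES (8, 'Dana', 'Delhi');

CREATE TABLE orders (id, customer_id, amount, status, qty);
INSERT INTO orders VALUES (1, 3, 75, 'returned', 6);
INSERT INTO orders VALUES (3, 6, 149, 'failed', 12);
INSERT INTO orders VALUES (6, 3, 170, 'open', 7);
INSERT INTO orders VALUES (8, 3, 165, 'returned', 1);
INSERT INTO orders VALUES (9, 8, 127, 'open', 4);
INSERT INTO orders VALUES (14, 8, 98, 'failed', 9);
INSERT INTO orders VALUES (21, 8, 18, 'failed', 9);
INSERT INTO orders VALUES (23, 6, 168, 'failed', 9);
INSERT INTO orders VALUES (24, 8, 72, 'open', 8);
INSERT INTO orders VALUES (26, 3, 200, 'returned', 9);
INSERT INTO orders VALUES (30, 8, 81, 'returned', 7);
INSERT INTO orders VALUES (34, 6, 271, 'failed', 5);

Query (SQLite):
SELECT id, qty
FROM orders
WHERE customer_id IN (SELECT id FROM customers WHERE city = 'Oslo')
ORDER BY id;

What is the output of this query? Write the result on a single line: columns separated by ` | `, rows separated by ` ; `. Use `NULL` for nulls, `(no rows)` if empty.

Inner query: customers.id where city = 'Oslo'.
Outer: keep orders rows whose customer_id is in that set.
Inner query → {6}

3 | 12 ; 23 | 9 ; 34 | 5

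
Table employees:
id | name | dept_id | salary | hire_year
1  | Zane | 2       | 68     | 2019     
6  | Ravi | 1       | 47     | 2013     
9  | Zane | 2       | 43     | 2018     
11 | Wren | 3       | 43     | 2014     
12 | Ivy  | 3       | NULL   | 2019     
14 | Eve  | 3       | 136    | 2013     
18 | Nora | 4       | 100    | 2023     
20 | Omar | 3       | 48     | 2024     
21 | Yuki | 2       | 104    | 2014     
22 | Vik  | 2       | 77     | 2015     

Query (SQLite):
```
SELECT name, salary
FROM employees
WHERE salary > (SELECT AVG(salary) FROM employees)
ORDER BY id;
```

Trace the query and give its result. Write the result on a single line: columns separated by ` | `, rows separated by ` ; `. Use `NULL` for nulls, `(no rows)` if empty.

Eve | 136 ; Nora | 100 ; Yuki | 104 ; Vik | 77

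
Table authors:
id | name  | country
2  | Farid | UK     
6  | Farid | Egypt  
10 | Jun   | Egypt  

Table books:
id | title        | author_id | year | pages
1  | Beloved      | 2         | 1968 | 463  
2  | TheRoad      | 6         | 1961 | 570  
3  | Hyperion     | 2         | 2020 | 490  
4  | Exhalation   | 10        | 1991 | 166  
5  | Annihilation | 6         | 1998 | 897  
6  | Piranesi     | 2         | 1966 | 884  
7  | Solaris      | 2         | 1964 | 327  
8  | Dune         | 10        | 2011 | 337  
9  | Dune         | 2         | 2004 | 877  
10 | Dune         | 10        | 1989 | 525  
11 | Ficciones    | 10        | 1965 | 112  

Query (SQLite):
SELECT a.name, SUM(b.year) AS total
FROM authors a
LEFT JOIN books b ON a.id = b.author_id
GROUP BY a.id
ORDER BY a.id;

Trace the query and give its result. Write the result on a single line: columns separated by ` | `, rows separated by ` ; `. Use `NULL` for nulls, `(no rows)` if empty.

LEFT JOIN keeps every authors row; unmatched ones get NULL for books columns.
Group by authors.id and compute SUM(b.year). SUM over an all-NULL group is NULL.
  2: ids {1, 3, 6, 7, 9} → SUM(b.year)=9922
  6: ids {2, 5} → SUM(b.year)=3959
  10: ids {4, 8, 10, 11} → SUM(b.year)=7956

Farid | 9922 ; Farid | 3959 ; Jun | 7956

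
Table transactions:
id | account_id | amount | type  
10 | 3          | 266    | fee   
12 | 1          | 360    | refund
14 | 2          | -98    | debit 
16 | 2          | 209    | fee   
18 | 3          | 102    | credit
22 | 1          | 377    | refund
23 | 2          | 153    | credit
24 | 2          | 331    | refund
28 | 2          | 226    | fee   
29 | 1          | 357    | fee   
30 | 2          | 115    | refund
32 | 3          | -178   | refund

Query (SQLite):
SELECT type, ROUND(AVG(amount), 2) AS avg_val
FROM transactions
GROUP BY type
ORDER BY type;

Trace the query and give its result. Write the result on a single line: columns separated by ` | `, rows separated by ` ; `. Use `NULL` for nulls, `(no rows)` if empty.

Partition transactions by type; compute ROUND(AVG(amount), 2) within each group.
  credit: ids {18, 23} → ROUND(AVG(amount), 2)=127.5
  debit: ids {14} → ROUND(AVG(amount), 2)=-98
  fee: ids {10, 16, 28, 29} → ROUND(AVG(amount), 2)=264.5
  refund: ids {12, 22, 24, 30, 32} → ROUND(AVG(amount), 2)=201

credit | 127.5 ; debit | -98 ; fee | 264.5 ; refund | 201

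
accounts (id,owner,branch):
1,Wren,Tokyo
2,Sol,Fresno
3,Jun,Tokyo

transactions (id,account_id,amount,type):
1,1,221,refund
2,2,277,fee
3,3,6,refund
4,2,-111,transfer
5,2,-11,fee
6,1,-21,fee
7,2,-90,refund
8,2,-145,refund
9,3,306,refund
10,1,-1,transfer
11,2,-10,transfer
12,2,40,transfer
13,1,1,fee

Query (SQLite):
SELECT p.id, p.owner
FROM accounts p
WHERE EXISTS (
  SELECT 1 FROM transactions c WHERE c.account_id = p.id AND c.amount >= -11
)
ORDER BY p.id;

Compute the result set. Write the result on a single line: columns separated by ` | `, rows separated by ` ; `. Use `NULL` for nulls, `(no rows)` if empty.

1 | Wren ; 2 | Sol ; 3 | Jun

For each accounts row, check whether any transactions with matching account_id has amount >= -11.
Keep rows where that is true.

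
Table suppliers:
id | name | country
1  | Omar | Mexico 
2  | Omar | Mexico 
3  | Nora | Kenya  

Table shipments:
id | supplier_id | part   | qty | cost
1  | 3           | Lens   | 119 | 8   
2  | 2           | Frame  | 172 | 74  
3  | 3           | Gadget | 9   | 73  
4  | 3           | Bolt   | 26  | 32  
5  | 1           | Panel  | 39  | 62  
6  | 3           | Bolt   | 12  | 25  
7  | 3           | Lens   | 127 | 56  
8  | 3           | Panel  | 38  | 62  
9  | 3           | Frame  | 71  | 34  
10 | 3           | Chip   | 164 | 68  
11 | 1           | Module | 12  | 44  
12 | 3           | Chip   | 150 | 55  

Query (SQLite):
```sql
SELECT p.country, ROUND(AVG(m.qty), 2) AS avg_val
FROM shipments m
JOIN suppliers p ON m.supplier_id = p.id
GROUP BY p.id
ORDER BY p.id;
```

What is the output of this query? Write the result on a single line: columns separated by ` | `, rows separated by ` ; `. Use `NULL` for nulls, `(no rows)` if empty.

Mexico | 25.5 ; Mexico | 172 ; Kenya | 79.56

Join each shipments row to its suppliers via supplier_id.
Group joined rows by suppliers.id; compute ROUND(AVG(m.qty), 2) per group.
  1: ids {5, 11} → ROUND(AVG(m.qty), 2)=25.5
  2: ids {2} → ROUND(AVG(m.qty), 2)=172
  3: ids {1, 3, 4, 6, 7, 8, 9, 10, 12} → ROUND(AVG(m.qty), 2)=79.56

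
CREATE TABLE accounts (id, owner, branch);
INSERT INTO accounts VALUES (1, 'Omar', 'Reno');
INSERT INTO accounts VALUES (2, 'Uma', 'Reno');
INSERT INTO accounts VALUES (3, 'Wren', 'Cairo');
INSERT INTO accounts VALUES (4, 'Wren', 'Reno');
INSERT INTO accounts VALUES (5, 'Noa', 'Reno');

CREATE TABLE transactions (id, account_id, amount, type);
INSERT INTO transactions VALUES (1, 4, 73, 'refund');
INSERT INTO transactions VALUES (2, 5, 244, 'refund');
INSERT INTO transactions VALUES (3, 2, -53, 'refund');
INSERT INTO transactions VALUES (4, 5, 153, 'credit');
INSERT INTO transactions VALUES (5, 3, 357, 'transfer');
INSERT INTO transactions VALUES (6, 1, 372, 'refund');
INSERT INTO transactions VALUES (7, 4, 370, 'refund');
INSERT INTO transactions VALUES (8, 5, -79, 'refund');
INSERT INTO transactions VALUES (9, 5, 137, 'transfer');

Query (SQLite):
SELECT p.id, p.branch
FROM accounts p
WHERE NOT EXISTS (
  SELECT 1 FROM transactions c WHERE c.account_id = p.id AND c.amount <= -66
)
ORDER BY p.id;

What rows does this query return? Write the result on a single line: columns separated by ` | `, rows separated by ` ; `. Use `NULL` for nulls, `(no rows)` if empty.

1 | Reno ; 2 | Reno ; 3 | Cairo ; 4 | Reno

For each accounts row, check whether any transactions with matching account_id has amount <= -66.
Keep rows where that is false.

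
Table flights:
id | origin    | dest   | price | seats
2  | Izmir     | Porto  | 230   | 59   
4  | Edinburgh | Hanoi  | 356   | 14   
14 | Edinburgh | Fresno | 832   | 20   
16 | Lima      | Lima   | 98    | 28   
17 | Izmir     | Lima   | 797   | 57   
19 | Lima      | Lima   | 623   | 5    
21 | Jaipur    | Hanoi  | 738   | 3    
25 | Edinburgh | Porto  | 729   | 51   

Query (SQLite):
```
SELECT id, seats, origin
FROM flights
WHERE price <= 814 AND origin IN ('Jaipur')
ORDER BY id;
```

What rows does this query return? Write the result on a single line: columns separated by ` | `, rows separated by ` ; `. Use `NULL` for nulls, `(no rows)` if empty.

21 | 3 | Jaipur

price <= 814: ids {2, 4, 16, 17, 19, 21, 25}
origin IN ('Jaipur'): ids {21}
Combine with AND.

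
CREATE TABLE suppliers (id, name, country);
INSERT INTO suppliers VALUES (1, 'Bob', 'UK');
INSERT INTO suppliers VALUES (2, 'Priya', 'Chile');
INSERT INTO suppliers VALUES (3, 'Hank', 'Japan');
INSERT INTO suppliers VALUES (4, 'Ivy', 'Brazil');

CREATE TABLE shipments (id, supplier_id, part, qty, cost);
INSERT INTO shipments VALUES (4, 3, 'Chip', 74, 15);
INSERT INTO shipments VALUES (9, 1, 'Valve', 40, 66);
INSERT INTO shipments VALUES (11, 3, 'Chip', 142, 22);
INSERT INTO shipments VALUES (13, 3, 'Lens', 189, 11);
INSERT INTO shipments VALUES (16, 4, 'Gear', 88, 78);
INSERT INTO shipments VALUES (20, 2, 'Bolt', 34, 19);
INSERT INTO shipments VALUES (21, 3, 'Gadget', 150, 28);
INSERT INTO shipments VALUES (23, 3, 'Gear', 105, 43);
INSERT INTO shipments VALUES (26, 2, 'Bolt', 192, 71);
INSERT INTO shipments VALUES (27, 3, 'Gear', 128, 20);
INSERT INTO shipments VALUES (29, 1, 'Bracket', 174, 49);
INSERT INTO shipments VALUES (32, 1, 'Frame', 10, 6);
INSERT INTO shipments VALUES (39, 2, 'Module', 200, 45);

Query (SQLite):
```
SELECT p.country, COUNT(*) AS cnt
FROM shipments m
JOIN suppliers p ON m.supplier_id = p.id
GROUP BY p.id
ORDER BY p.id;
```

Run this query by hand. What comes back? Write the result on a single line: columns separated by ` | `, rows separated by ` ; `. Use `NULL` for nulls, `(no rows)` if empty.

UK | 3 ; Chile | 3 ; Japan | 6 ; Brazil | 1

Join each shipments row to its suppliers via supplier_id.
Group joined rows by suppliers.id; compute COUNT(*) per group.
  1: ids {9, 29, 32} → COUNT(*)=3
  2: ids {20, 26, 39} → COUNT(*)=3
  3: ids {4, 11, 13, 21, 23, 27} → COUNT(*)=6
  4: ids {16} → COUNT(*)=1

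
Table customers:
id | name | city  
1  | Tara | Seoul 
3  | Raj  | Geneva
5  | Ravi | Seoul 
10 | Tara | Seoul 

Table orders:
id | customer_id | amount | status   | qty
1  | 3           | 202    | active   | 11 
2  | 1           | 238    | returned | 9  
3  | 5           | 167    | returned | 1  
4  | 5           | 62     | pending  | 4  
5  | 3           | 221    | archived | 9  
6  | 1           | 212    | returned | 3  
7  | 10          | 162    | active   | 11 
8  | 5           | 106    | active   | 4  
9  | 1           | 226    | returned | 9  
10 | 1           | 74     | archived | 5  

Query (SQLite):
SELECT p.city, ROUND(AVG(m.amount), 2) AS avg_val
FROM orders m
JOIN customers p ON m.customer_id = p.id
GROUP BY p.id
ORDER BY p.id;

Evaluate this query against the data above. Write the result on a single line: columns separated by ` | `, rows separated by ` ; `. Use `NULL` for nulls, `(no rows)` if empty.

Join each orders row to its customers via customer_id.
Group joined rows by customers.id; compute ROUND(AVG(m.amount), 2) per group.
  1: ids {2, 6, 9, 10} → ROUND(AVG(m.amount), 2)=187.5
  3: ids {1, 5} → ROUND(AVG(m.amount), 2)=211.5
  5: ids {3, 4, 8} → ROUND(AVG(m.amount), 2)=111.67
  10: ids {7} → ROUND(AVG(m.amount), 2)=162

Seoul | 187.5 ; Geneva | 211.5 ; Seoul | 111.67 ; Seoul | 162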